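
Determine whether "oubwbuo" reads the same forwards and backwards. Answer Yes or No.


Input string: 'oubwbuo'
Reversed: 'oubwbuo'
Compare pairs: s[0]='o' vs s[6]='o' (match), s[1]='u' vs s[5]='u' (match), s[2]='b' vs s[4]='b' (match)
Palindrome: Yes


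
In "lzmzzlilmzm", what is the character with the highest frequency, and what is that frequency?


Input: 'lzmzzlilmzm'
Operation: tally each character
Counts: 'i':1, 'l':3, 'm':3, 'z':4
Maximum: 'z' appears 4 times


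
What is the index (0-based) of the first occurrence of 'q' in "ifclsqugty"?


Input string: 'ifclsqugty'
Target: 'q'
Scanning left to right: s[0]='i', s[1]='f', s[2]='c', s[3]='l', s[4]='s', s[5]='q'
First match at index: 5


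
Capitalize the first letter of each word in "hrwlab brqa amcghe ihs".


Input string: 'hrwlab brqa amcghe ihs'
Operation: capitalize first letter of each word
Word transformations: 'hrwlab'->'Hrwlab', 'brqa'->'Brqa', 'amcghe'->'Amcghe', 'ihs'->'Ihs'
Result: Hrwlab Brqa Amcghe Ihs


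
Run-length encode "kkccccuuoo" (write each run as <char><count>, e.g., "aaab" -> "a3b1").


Input: 'kkccccuuoo'
Operation: identify consecutive runs
Runs: 'kk' -> k2, 'cccc' -> c4, 'uu' -> u2, 'oo' -> o2
Encoded: k2c4u2o2


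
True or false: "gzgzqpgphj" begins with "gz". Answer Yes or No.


Input string: 'gzgzqpgphj'
Prefix to check: 'gz'
First 2 characters of input: 'gz'
Match: True
Result: Yes


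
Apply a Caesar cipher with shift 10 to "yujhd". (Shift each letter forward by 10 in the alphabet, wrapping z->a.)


Input: 'yujhd', shift = 10
Operation: for each letter, (position + 10) mod 26
Mapping: 'y'(24+10=34, 34 mod 26=8)->'i', 'u'(20+10=30, 30 mod 26=4)->'e', 'j'(9+10=19)->'t', 'h'(7+10=17)->'r', 'd'(3+10=13)->'n'
Result: ietrn


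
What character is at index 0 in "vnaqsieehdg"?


Input string: 'vnaqsieehdg'
Operation: get character at index 0
Index mapping: s[0]='v'
Result: 'v'


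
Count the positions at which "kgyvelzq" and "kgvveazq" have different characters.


String 1: 'kgyvelzq'
String 2: 'kgvveazq'
Compare each position: pos 0: 'k'=='k', pos 1: 'g'=='g', pos 2: 'y'!='v', pos 3: 'v'=='v', pos 4: 'e'=='e', pos 5: 'l'!='a', pos 6: 'z'=='z', pos 7: 'q'=='q'
Differing positions: 2
Hamming distance: 2


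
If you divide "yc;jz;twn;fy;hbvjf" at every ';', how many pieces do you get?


Input string: 'yc;jz;twn;fy;hbvjf'
Delimiter: ';'
Split result: 'yc', 'jz', 'twn', 'fy', 'hbvjf'
Number of parts: 5


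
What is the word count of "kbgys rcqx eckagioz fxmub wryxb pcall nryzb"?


Input string: 'kbgys rcqx eckagioz fxmub wryxb pcall nryzb'
Operation: split by spaces
Words found: 'kbgys', 'rcqx', 'eckagioz', 'fxmub', 'wryxb', 'pcall', 'nryzb'
Word count: 7


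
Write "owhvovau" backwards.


Input string: 'owhvovau'
Operation: reverse character order
Original order: 'o' -> 'w' -> 'h' -> 'v' -> 'o' -> 'v' -> 'a' -> 'u'
Reversed order: 'u' -> 'a' -> 'v' -> 'o' -> 'v' -> 'h' -> 'w' -> 'o'
Result: uavovhwo


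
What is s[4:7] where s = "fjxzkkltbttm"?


Input string: 'fjxzkkltbttm'
Operation: slice [4:7]
Extract characters: s[4]='k', s[5]='k', s[6]='l'
Result: kkl


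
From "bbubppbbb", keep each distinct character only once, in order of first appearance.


Input: 'bbubppbbb'
Operation: keep first occurrence of each character
Scan: s[0]='b' new -> keep; s[1]='b' seen -> skip; s[2]='u' new -> keep; s[3]='b' seen -> skip; s[4]='p' new -> keep; s[5]='p' seen -> skip; s[6]='b' seen -> skip; s[7]='b' seen -> skip; s[8]='b' seen -> skip
Result: bup


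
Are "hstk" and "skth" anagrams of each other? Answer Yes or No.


String 1: 'hstk' -> sorted: 'hkst'
String 2: 'skth' -> sorted: 'hkst'
Compare sorted forms: 'hkst' == 'hkst'
Anagram: Yes


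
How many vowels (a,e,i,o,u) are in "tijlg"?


Input string: 'tijlg'
Operation: count vowels (a, e, i, o, u)
Scan: s[0]='t', s[1]='i' (vowel), s[2]='j', s[3]='l', s[4]='g'
Vowels found: 1
Result: 1


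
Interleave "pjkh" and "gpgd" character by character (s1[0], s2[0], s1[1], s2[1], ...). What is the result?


String 1: 'pjkh'
String 2: 'gpgd'
Operation: alternate characters
Pairs: 'p'+'g', 'j'+'p', 'k'+'g', 'h'+'d'
Result: pgjpkghd


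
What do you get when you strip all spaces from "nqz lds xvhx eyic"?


Input string: 'nqz lds xvhx eyic'
Operation: remove all spaces
Words: 'nqz', 'lds', 'xvhx', 'eyic'
Join without spaces: nqzldsxvhxeyic


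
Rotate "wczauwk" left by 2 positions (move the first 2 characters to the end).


Input: 'wczauwk', shift = 2
Operation: split at index 2 and swap parts
Front part s[0:2] = 'wc'
Back part s[2:] = 'zauwk'
Rotated = back + front = 'zauwk' + 'wc'
Result: zauwkwc


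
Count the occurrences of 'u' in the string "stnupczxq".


Input string: 'stnupczxq'
Target character: 'u'
Scan each position: s[3]='u'
Matches found at indices: 3
Total: 1


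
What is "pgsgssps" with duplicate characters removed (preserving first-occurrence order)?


Input: 'pgsgssps'
Operation: keep first occurrence of each character
Scan: s[0]='p' new -> keep; s[1]='g' new -> keep; s[2]='s' new -> keep; s[3]='g' seen -> skip; s[4]='s' seen -> skip; s[5]='s' seen -> skip; s[6]='p' seen -> skip; s[7]='s' seen -> skip
Result: pgs


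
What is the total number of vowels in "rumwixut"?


Input string: 'rumwixut'
Operation: count vowels (a, e, i, o, u)
Scan: s[0]='r', s[1]='u' (vowel), s[2]='m', s[3]='w', s[4]='i' (vowel), s[5]='x', s[6]='u' (vowel), s[7]='t'
Vowels found: 3
Result: 3


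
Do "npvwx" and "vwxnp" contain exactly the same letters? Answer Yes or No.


String 1: 'npvwx' -> sorted: 'npvwx'
String 2: 'vwxnp' -> sorted: 'npvwx'
Compare sorted forms: 'npvwx' == 'npvwx'
Anagram: Yes


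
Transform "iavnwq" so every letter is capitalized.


Input string: 'iavnwq'
Operation: convert each letter to uppercase
Mapping: 'i'->'I', 'a'->'A', 'v'->'V', 'n'->'N', 'w'->'W', 'q'->'Q'
Result: IAVNWQ


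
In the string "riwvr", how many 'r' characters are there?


Input string: 'riwvr'
Target character: 'r'
Scan each position: s[0]='r', s[4]='r'
Matches found at indices: 0, 4
Total: 2


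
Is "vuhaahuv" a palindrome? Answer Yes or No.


Input string: 'vuhaahuv'
Reversed: 'vuhaahuv'
Compare pairs: s[0]='v' vs s[7]='v' (match), s[1]='u' vs s[6]='u' (match), s[2]='h' vs s[5]='h' (match), s[3]='a' vs s[4]='a' (match)
Palindrome: Yes


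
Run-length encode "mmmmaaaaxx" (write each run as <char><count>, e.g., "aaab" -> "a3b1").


Input: 'mmmmaaaaxx'
Operation: identify consecutive runs
Runs: 'mmmm' -> m4, 'aaaa' -> a4, 'xx' -> x2
Encoded: m4a4x2


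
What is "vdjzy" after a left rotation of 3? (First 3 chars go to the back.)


Input: 'vdjzy', shift = 3
Operation: split at index 3 and swap parts
Front part s[0:3] = 'vdj'
Back part s[3:] = 'zy'
Rotated = back + front = 'zy' + 'vdj'
Result: zyvdj


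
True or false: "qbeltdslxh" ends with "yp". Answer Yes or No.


Input string: 'qbeltdslxh'
Suffix to check: 'yp'
Last 2 characters of input: 'xh'
Match: False
Result: No


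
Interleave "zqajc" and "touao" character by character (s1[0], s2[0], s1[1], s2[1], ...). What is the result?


String 1: 'zqajc'
String 2: 'touao'
Operation: alternate characters
Pairs: 'z'+'t', 'q'+'o', 'a'+'u', 'j'+'a', 'c'+'o'
Result: ztqoaujaco


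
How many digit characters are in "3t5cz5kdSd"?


Input string: '3t5cz5kdSd'
Operation: count digit characters (0-9)
Scan: '3'(digit), 't', '5'(digit), 'c', 'z', '5'(digit), 'k', 'd', 'S', 'd'
Digits found: 3
Result: 3


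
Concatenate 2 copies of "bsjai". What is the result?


Input string: 'bsjai'
Operation: repeat 2 times
Concatenation: 'bsjai' + 'bsjai'
Result: bsjaibsjai


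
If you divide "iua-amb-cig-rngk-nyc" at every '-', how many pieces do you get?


Input string: 'iua-amb-cig-rngk-nyc'
Delimiter: '-'
Split result: 'iua', 'amb', 'cig', 'rngk', 'nyc'
Number of parts: 5


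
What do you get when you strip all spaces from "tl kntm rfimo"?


Input string: 'tl kntm rfimo'
Operation: remove all spaces
Words: 'tl', 'kntm', 'rfimo'
Join without spaces: tlkntmrfimo


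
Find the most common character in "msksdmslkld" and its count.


Input: 'msksdmslkld'
Operation: tally each character
Counts: 'd':2, 'k':2, 'l':2, 'm':2, 's':3
Maximum: 's' appears 3 times


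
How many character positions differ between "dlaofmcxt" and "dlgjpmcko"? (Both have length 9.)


String 1: 'dlaofmcxt'
String 2: 'dlgjpmcko'
Compare each position: pos 0: 'd'=='d', pos 1: 'l'=='l', pos 2: 'a'!='g', pos 3: 'o'!='j', pos 4: 'f'!='p', pos 5: 'm'=='m', pos 6: 'c'=='c', pos 7: 'x'!='k', pos 8: 't'!='o'
Differing positions: 5
Hamming distance: 5


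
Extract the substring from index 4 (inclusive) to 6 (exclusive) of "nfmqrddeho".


Input string: 'nfmqrddeho'
Operation: slice [4:6]
Extract characters: s[4]='r', s[5]='d'
Result: rd


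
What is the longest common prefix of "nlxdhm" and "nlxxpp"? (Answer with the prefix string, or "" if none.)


String 1: 'nlxdhm'
String 2: 'nlxxpp'
Compare position by position:
pos 0: 'n' vs 'n' match
pos 1: 'l' vs 'l' match
pos 2: 'x' vs 'x' match
pos 3: 'd' vs 'x' differ -> stop
Longest common prefix: "nlx" (length 3)


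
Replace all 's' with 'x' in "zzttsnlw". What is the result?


Input string: 'zzttsnlw'
Operation: replace 's' with 'x'
Positions of 's': 4
After replacement: zzttxnlw


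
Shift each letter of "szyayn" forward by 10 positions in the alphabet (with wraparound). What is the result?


Input: 'szyayn', shift = 10
Operation: for each letter, (position + 10) mod 26
Mapping: 's'(18+10=28, 28 mod 26=2)->'c', 'z'(25+10=35, 35 mod 26=9)->'j', 'y'(24+10=34, 34 mod 26=8)->'i', 'a'(0+10=10)->'k', 'y'(24+10=34, 34 mod 26=8)->'i', 'n'(13+10=23)->'x'
Result: cjikix


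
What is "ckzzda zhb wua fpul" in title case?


Input string: 'ckzzda zhb wua fpul'
Operation: capitalize first letter of each word
Word transformations: 'ckzzda'->'Ckzzda', 'zhb'->'Zhb', 'wua'->'Wua', 'fpul'->'Fpul'
Result: Ckzzda Zhb Wua Fpul


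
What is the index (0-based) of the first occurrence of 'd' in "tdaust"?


Input string: 'tdaust'
Target: 'd'
Scanning left to right: s[0]='t', s[1]='d'
First match at index: 1


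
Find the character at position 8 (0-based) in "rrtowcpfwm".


Input string: 'rrtowcpfwm'
Operation: get character at index 8
Index mapping: s[0]='r', s[1]='r', s[2]='t', s[3]='o', s[4]='w', s[5]='c', s[6]='p', s[7]='f', s[8]='w'
Result: 'w'


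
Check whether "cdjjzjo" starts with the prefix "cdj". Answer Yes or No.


Input string: 'cdjjzjo'
Prefix to check: 'cdj'
First 3 characters of input: 'cdj'
Match: True
Result: Yes


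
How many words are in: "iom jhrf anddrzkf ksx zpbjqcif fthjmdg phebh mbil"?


Input string: 'iom jhrf anddrzkf ksx zpbjqcif fthjmdg phebh mbil'
Operation: split by spaces
Words found: 'iom', 'jhrf', 'anddrzkf', 'ksx', 'zpbjqcif', 'fthjmdg', 'phebh', 'mbil'
Word count: 8


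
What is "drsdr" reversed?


Input string: 'drsdr'
Operation: reverse character order
Original order: 'd' -> 'r' -> 's' -> 'd' -> 'r'
Reversed order: 'r' -> 'd' -> 's' -> 'r' -> 'd'
Result: rdsrd


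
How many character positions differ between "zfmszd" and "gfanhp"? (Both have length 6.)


String 1: 'zfmszd'
String 2: 'gfanhp'
Compare each position: pos 0: 'z'!='g', pos 1: 'f'=='f', pos 2: 'm'!='a', pos 3: 's'!='n', pos 4: 'z'!='h', pos 5: 'd'!='p'
Differing positions: 5
Hamming distance: 5


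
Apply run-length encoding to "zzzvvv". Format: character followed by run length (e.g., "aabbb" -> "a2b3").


Input: 'zzzvvv'
Operation: identify consecutive runs
Runs: 'zzz' -> z3, 'vvv' -> v3
Encoded: z3v3


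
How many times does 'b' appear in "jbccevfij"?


Input string: 'jbccevfij'
Target character: 'b'
Scan each position: s[1]='b'
Matches found at indices: 1
Total: 1


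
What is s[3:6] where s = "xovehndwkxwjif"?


Input string: 'xovehndwkxwjif'
Operation: slice [3:6]
Extract characters: s[3]='e', s[4]='h', s[5]='n'
Result: ehn


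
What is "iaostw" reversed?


Input string: 'iaostw'
Operation: reverse character order
Original order: 'i' -> 'a' -> 'o' -> 's' -> 't' -> 'w'
Reversed order: 'w' -> 't' -> 's' -> 'o' -> 'a' -> 'i'
Result: wtsoai


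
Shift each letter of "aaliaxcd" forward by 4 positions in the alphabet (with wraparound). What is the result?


Input: 'aaliaxcd', shift = 4
Operation: for each letter, (position + 4) mod 26
Mapping: 'a'(0+4=4)->'e', 'a'(0+4=4)->'e', 'l'(11+4=15)->'p', 'i'(8+4=12)->'m', 'a'(0+4=4)->'e', 'x'(23+4=27, 27 mod 26=1)->'b', 'c'(2+4=6)->'g', 'd'(3+4=7)->'h'
Result: eepmebgh


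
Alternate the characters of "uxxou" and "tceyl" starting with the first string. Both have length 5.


String 1: 'uxxou'
String 2: 'tceyl'
Operation: alternate characters
Pairs: 'u'+'t', 'x'+'c', 'x'+'e', 'o'+'y', 'u'+'l'
Result: utxcxeoyul


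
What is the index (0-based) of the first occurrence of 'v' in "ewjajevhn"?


Input string: 'ewjajevhn'
Target: 'v'
Scanning left to right: s[0]='e', s[1]='w', s[2]='j', s[3]='a', s[4]='j', s[5]='e', s[6]='v'
First match at index: 6


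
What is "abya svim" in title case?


Input string: 'abya svim'
Operation: capitalize first letter of each word
Word transformations: 'abya'->'Abya', 'svim'->'Svim'
Result: Abya Svim


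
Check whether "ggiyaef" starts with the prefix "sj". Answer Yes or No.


Input string: 'ggiyaef'
Prefix to check: 'sj'
First 2 characters of input: 'gg'
Match: False
Result: No


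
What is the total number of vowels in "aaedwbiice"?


Input string: 'aaedwbiice'
Operation: count vowels (a, e, i, o, u)
Scan: s[0]='a' (vowel), s[1]='a' (vowel), s[2]='e' (vowel), s[3]='d', s[4]='w', s[5]='b', s[6]='i' (vowel), s[7]='i' (vowel), s[8]='c', s[9]='e' (vowel)
Vowels found: 6
Result: 6


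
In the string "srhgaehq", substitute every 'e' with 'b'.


Input string: 'srhgaehq'
Operation: replace 'e' with 'b'
Positions of 'e': 5
After replacement: srhgabhq


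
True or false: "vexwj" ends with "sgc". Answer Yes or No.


Input string: 'vexwj'
Suffix to check: 'sgc'
Last 3 characters of input: 'xwj'
Match: False
Result: No


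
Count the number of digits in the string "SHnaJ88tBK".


Input string: 'SHnaJ88tBK'
Operation: count digit characters (0-9)
Scan: 'S', 'H', 'n', 'a', 'J', '8'(digit), '8'(digit), 't', 'B', 'K'
Digits found: 2
Result: 2


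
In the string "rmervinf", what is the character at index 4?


Input string: 'rmervinf'
Operation: get character at index 4
Index mapping: s[0]='r', s[1]='m', s[2]='e', s[3]='r', s[4]='v'
Result: 'v'


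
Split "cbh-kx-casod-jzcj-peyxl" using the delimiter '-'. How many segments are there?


Input string: 'cbh-kx-casod-jzcj-peyxl'
Delimiter: '-'
Split result: 'cbh', 'kx', 'casod', 'jzcj', 'peyxl'
Number of parts: 5


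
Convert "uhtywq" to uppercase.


Input string: 'uhtywq'
Operation: convert each letter to uppercase
Mapping: 'u'->'U', 'h'->'H', 't'->'T', 'y'->'Y', 'w'->'W', 'q'->'Q'
Result: UHTYWQ


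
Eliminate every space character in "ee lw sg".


Input string: 'ee lw sg'
Operation: remove all spaces
Words: 'ee', 'lw', 'sg'
Join without spaces: eelwsg


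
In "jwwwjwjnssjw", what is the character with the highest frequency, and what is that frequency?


Input: 'jwwwjwjnssjw'
Operation: tally each character
Counts: 'j':4, 'n':1, 's':2, 'w':5
Maximum: 'w' appears 5 times


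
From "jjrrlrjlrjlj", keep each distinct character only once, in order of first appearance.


Input: 'jjrrlrjlrjlj'
Operation: keep first occurrence of each character
Scan: s[0]='j' new -> keep; s[1]='j' seen -> skip; s[2]='r' new -> keep; s[3]='r' seen -> skip; s[4]='l' new -> keep; s[5]='r' seen -> skip; s[6]='j' seen -> skip; s[7]='l' seen -> skip; s[8]='r' seen -> skip; s[9]='j' seen -> skip; s[10]='l' seen -> skip; s[11]='j' seen -> skip
Result: jrl


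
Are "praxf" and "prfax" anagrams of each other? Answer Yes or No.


String 1: 'praxf' -> sorted: 'afprx'
String 2: 'prfax' -> sorted: 'afprx'
Compare sorted forms: 'afprx' == 'afprx'
Anagram: Yes


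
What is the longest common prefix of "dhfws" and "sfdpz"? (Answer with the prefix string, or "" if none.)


String 1: 'dhfws'
String 2: 'sfdpz'
Compare position by position:
pos 0: 'd' vs 's' differ -> stop
Longest common prefix: "" (length 0)


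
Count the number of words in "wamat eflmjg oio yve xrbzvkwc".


Input string: 'wamat eflmjg oio yve xrbzvkwc'
Operation: split by spaces
Words found: 'wamat', 'eflmjg', 'oio', 'yve', 'xrbzvkwc'
Word count: 5


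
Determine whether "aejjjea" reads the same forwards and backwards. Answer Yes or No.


Input string: 'aejjjea'
Reversed: 'aejjjea'
Compare pairs: s[0]='a' vs s[6]='a' (match), s[1]='e' vs s[5]='e' (match), s[2]='j' vs s[4]='j' (match)
Palindrome: Yes


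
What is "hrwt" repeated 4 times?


Input string: 'hrwt'
Operation: repeat 4 times
Concatenation: 'hrwt' + 'hrwt' + 'hrwt' + 'hrwt'
Result: hrwthrwthrwthrwt


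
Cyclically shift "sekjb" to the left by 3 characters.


Input: 'sekjb', shift = 3
Operation: split at index 3 and swap parts
Front part s[0:3] = 'sek'
Back part s[3:] = 'jb'
Rotated = back + front = 'jb' + 'sek'
Result: jbsek


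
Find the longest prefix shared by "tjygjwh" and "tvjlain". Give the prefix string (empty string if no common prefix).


String 1: 'tjygjwh'
String 2: 'tvjlain'
Compare position by position:
pos 0: 't' vs 't' match
pos 1: 'j' vs 'v' differ -> stop
Longest common prefix: "t" (length 1)


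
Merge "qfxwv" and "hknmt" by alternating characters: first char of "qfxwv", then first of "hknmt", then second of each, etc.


String 1: 'qfxwv'
String 2: 'hknmt'
Operation: alternate characters
Pairs: 'q'+'h', 'f'+'k', 'x'+'n', 'w'+'m', 'v'+'t'
Result: qhfkxnwmvt


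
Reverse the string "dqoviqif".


Input string: 'dqoviqif'
Operation: reverse character order
Original order: 'd' -> 'q' -> 'o' -> 'v' -> 'i' -> 'q' -> 'i' -> 'f'
Reversed order: 'f' -> 'i' -> 'q' -> 'i' -> 'v' -> 'o' -> 'q' -> 'd'
Result: fiqivoqd


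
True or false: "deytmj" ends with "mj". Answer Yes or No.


Input string: 'deytmj'
Suffix to check: 'mj'
Last 2 characters of input: 'mj'
Match: True
Result: Yes


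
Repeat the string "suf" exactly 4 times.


Input string: 'suf'
Operation: repeat 4 times
Concatenation: 'suf' + 'suf' + 'suf' + 'suf'
Result: sufsufsufsuf


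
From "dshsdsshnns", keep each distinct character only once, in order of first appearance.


Input: 'dshsdsshnns'
Operation: keep first occurrence of each character
Scan: s[0]='d' new -> keep; s[1]='s' new -> keep; s[2]='h' new -> keep; s[3]='s' seen -> skip; s[4]='d' seen -> skip; s[5]='s' seen -> skip; s[6]='s' seen -> skip; s[7]='h' seen -> skip; s[8]='n' new -> keep; s[9]='n' seen -> skip; s[10]='s' seen -> skip
Result: dshn


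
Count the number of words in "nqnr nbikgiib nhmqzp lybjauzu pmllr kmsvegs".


Input string: 'nqnr nbikgiib nhmqzp lybjauzu pmllr kmsvegs'
Operation: split by spaces
Words found: 'nqnr', 'nbikgiib', 'nhmqzp', 'lybjauzu', 'pmllr', 'kmsvegs'
Word count: 6


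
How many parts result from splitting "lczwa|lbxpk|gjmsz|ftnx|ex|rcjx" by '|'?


Input string: 'lczwa|lbxpk|gjmsz|ftnx|ex|rcjx'
Delimiter: '|'
Split result: 'lczwa', 'lbxpk', 'gjmsz', 'ftnx', 'ex', 'rcjx'
Number of parts: 6


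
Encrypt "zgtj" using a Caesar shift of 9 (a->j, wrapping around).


Input: 'zgtj', shift = 9
Operation: for each letter, (position + 9) mod 26
Mapping: 'z'(25+9=34, 34 mod 26=8)->'i', 'g'(6+9=15)->'p', 't'(19+9=28, 28 mod 26=2)->'c', 'j'(9+9=18)->'s'
Result: ipcs


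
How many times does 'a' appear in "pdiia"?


Input string: 'pdiia'
Target character: 'a'
Scan each position: s[4]='a'
Matches found at indices: 4
Total: 1


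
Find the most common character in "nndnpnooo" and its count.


Input: 'nndnpnooo'
Operation: tally each character
Counts: 'd':1, 'n':4, 'o':3, 'p':1
Maximum: 'n' appears 4 times


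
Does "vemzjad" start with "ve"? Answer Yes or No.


Input string: 'vemzjad'
Prefix to check: 've'
First 2 characters of input: 've'
Match: True
Result: Yes


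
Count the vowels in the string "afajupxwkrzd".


Input string: 'afajupxwkrzd'
Operation: count vowels (a, e, i, o, u)
Scan: s[0]='a' (vowel), s[1]='f', s[2]='a' (vowel), s[3]='j', s[4]='u' (vowel), s[5]='p', s[6]='x', s[7]='w', s[8]='k', s[9]='r', s[10]='z', s[11]='d'
Vowels found: 3
Result: 3


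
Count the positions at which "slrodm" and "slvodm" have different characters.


String 1: 'slrodm'
String 2: 'slvodm'
Compare each position: pos 0: 's'=='s', pos 1: 'l'=='l', pos 2: 'r'!='v', pos 3: 'o'=='o', pos 4: 'd'=='d', pos 5: 'm'=='m'
Differing positions: 1
Hamming distance: 1


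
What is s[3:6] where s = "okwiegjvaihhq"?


Input string: 'okwiegjvaihhq'
Operation: slice [3:6]
Extract characters: s[3]='i', s[4]='e', s[5]='g'
Result: ieg


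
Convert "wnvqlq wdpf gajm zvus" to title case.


Input string: 'wnvqlq wdpf gajm zvus'
Operation: capitalize first letter of each word
Word transformations: 'wnvqlq'->'Wnvqlq', 'wdpf'->'Wdpf', 'gajm'->'Gajm', 'zvus'->'Zvus'
Result: Wnvqlq Wdpf Gajm Zvus


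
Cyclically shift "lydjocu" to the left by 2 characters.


Input: 'lydjocu', shift = 2
Operation: split at index 2 and swap parts
Front part s[0:2] = 'ly'
Back part s[2:] = 'djocu'
Rotated = back + front = 'djocu' + 'ly'
Result: djoculy


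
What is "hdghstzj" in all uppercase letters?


Input string: 'hdghstzj'
Operation: convert each letter to uppercase
Mapping: 'h'->'H', 'd'->'D', 'g'->'G', 'h'->'H', 's'->'S', 't'->'T', 'z'->'Z', 'j'->'J'
Result: HDGHSTZJ


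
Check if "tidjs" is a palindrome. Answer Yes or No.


Input string: 'tidjs'
Reversed: 'sjdit'
Compare pairs: s[0]='t' vs s[4]='s' (mismatch), s[1]='i' vs s[3]='j' (mismatch)
Palindrome: No


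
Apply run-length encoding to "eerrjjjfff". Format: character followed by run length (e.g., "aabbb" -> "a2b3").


Input: 'eerrjjjfff'
Operation: identify consecutive runs
Runs: 'ee' -> e2, 'rr' -> r2, 'jjj' -> j3, 'fff' -> f3
Encoded: e2r2j3f3


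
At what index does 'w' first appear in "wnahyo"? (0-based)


Input string: 'wnahyo'
Target: 'w'
Scanning left to right: s[0]='w'
First match at index: 0


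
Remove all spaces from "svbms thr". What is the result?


Input string: 'svbms thr'
Operation: remove all spaces
Words: 'svbms', 'thr'
Join without spaces: svbmsthr


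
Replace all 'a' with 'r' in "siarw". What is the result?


Input string: 'siarw'
Operation: replace 'a' with 'r'
Positions of 'a': 2
After replacement: sirrw


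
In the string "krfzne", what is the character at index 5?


Input string: 'krfzne'
Operation: get character at index 5
Index mapping: s[0]='k', s[1]='r', s[2]='f', s[3]='z', s[4]='n', s[5]='e'
Result: 'e'


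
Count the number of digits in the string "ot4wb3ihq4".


Input string: 'ot4wb3ihq4'
Operation: count digit characters (0-9)
Scan: 'o', 't', '4'(digit), 'w', 'b', '3'(digit), 'i', 'h', 'q', '4'(digit)
Digits found: 3
Result: 3


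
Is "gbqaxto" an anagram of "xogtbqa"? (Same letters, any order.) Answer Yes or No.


String 1: 'xogtbqa' -> sorted: 'abgoqtx'
String 2: 'gbqaxto' -> sorted: 'abgoqtx'
Compare sorted forms: 'abgoqtx' == 'abgoqtx'
Anagram: Yes


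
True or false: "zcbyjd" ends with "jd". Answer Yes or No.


Input string: 'zcbyjd'
Suffix to check: 'jd'
Last 2 characters of input: 'jd'
Match: True
Result: Yes


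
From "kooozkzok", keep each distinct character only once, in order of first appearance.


Input: 'kooozkzok'
Operation: keep first occurrence of each character
Scan: s[0]='k' new -> keep; s[1]='o' new -> keep; s[2]='o' seen -> skip; s[3]='o' seen -> skip; s[4]='z' new -> keep; s[5]='k' seen -> skip; s[6]='z' seen -> skip; s[7]='o' seen -> skip; s[8]='k' seen -> skip
Result: koz


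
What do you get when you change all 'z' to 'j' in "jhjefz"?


Input string: 'jhjefz'
Operation: replace 'z' with 'j'
Positions of 'z': 5
After replacement: jhjefj


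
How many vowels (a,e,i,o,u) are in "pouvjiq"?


Input string: 'pouvjiq'
Operation: count vowels (a, e, i, o, u)
Scan: s[0]='p', s[1]='o' (vowel), s[2]='u' (vowel), s[3]='v', s[4]='j', s[5]='i' (vowel), s[6]='q'
Vowels found: 3
Result: 3


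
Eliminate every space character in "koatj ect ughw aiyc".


Input string: 'koatj ect ughw aiyc'
Operation: remove all spaces
Words: 'koatj', 'ect', 'ughw', 'aiyc'
Join without spaces: koatjectughwaiyc


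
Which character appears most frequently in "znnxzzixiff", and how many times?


Input: 'znnxzzixiff'
Operation: tally each character
Counts: 'f':2, 'i':2, 'n':2, 'x':2, 'z':3
Maximum: 'z' appears 3 times


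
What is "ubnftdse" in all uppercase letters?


Input string: 'ubnftdse'
Operation: convert each letter to uppercase
Mapping: 'u'->'U', 'b'->'B', 'n'->'N', 'f'->'F', 't'->'T', 'd'->'D', 's'->'S', 'e'->'E'
Result: UBNFTDSE


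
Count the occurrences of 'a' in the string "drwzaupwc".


Input string: 'drwzaupwc'
Target character: 'a'
Scan each position: s[4]='a'
Matches found at indices: 4
Total: 1


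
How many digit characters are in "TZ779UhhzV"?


Input string: 'TZ779UhhzV'
Operation: count digit characters (0-9)
Scan: 'T', 'Z', '7'(digit), '7'(digit), '9'(digit), 'U', 'h', 'h', 'z', 'V'
Digits found: 3
Result: 3


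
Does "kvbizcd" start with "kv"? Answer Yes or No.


Input string: 'kvbizcd'
Prefix to check: 'kv'
First 2 characters of input: 'kv'
Match: True
Result: Yes


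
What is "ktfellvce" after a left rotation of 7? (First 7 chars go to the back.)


Input: 'ktfellvce', shift = 7
Operation: split at index 7 and swap parts
Front part s[0:7] = 'ktfellv'
Back part s[7:] = 'ce'
Rotated = back + front = 'ce' + 'ktfellv'
Result: cektfellv


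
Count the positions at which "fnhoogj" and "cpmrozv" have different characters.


String 1: 'fnhoogj'
String 2: 'cpmrozv'
Compare each position: pos 0: 'f'!='c', pos 1: 'n'!='p', pos 2: 'h'!='m', pos 3: 'o'!='r', pos 4: 'o'=='o', pos 5: 'g'!='z', pos 6: 'j'!='v'
Differing positions: 6
Hamming distance: 6


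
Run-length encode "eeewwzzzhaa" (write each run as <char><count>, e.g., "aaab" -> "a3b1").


Input: 'eeewwzzzhaa'
Operation: identify consecutive runs
Runs: 'eee' -> e3, 'ww' -> w2, 'zzz' -> z3, 'h' -> h1, 'aa' -> a2
Encoded: e3w2z3h1a2


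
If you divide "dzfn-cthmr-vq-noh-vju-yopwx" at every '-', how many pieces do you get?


Input string: 'dzfn-cthmr-vq-noh-vju-yopwx'
Delimiter: '-'
Split result: 'dzfn', 'cthmr', 'vq', 'noh', 'vju', 'yopwx'
Number of parts: 6


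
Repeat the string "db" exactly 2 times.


Input string: 'db'
Operation: repeat 2 times
Concatenation: 'db' + 'db'
Result: dbdb


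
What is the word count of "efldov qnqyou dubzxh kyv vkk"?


Input string: 'efldov qnqyou dubzxh kyv vkk'
Operation: split by spaces
Words found: 'efldov', 'qnqyou', 'dubzxh', 'kyv', 'vkk'
Word count: 5


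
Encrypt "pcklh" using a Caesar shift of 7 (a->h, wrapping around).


Input: 'pcklh', shift = 7
Operation: for each letter, (position + 7) mod 26
Mapping: 'p'(15+7=22)->'w', 'c'(2+7=9)->'j', 'k'(10+7=17)->'r', 'l'(11+7=18)->'s', 'h'(7+7=14)->'o'
Result: wjrso


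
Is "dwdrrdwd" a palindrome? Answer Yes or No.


Input string: 'dwdrrdwd'
Reversed: 'dwdrrdwd'
Compare pairs: s[0]='d' vs s[7]='d' (match), s[1]='w' vs s[6]='w' (match), s[2]='d' vs s[5]='d' (match), s[3]='r' vs s[4]='r' (match)
Palindrome: Yes


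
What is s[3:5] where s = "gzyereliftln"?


Input string: 'gzyereliftln'
Operation: slice [3:5]
Extract characters: s[3]='e', s[4]='r'
Result: er


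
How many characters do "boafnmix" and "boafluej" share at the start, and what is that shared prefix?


String 1: 'boafnmix'
String 2: 'boafluej'
Compare position by position:
pos 0: 'b' vs 'b' match
pos 1: 'o' vs 'o' match
pos 2: 'a' vs 'a' match
pos 3: 'f' vs 'f' match
pos 4: 'n' vs 'l' differ -> stop
Longest common prefix: "boaf" (length 4)


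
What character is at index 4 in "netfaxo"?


Input string: 'netfaxo'
Operation: get character at index 4
Index mapping: s[0]='n', s[1]='e', s[2]='t', s[3]='f', s[4]='a'
Result: 'a'


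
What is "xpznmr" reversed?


Input string: 'xpznmr'
Operation: reverse character order
Original order: 'x' -> 'p' -> 'z' -> 'n' -> 'm' -> 'r'
Reversed order: 'r' -> 'm' -> 'n' -> 'z' -> 'p' -> 'x'
Result: rmnzpx


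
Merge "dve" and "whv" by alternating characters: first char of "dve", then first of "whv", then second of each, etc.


String 1: 'dve'
String 2: 'whv'
Operation: alternate characters
Pairs: 'd'+'w', 'v'+'h', 'e'+'v'
Result: dwvhev


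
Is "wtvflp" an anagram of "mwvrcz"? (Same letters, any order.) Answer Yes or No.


String 1: 'mwvrcz' -> sorted: 'cmrvwz'
String 2: 'wtvflp' -> sorted: 'flptvw'
Compare sorted forms: 'cmrvwz' != 'flptvw'
Anagram: No


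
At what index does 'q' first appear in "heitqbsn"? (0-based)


Input string: 'heitqbsn'
Target: 'q'
Scanning left to right: s[0]='h', s[1]='e', s[2]='i', s[3]='t', s[4]='q'
First match at index: 4


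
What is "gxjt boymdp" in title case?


Input string: 'gxjt boymdp'
Operation: capitalize first letter of each word
Word transformations: 'gxjt'->'Gxjt', 'boymdp'->'Boymdp'
Result: Gxjt Boymdp


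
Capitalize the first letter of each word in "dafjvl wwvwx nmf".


Input string: 'dafjvl wwvwx nmf'
Operation: capitalize first letter of each word
Word transformations: 'dafjvl'->'Dafjvl', 'wwvwx'->'Wwvwx', 'nmf'->'Nmf'
Result: Dafjvl Wwvwx Nmf


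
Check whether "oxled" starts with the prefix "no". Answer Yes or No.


Input string: 'oxled'
Prefix to check: 'no'
First 2 characters of input: 'ox'
Match: False
Result: No


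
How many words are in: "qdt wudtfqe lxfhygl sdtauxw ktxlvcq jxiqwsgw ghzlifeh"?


Input string: 'qdt wudtfqe lxfhygl sdtauxw ktxlvcq jxiqwsgw ghzlifeh'
Operation: split by spaces
Words found: 'qdt', 'wudtfqe', 'lxfhygl', 'sdtauxw', 'ktxlvcq', 'jxiqwsgw', 'ghzlifeh'
Word count: 7


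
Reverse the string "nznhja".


Input string: 'nznhja'
Operation: reverse character order
Original order: 'n' -> 'z' -> 'n' -> 'h' -> 'j' -> 'a'
Reversed order: 'a' -> 'j' -> 'h' -> 'n' -> 'z' -> 'n'
Result: ajhnzn


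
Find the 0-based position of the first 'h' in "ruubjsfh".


Input string: 'ruubjsfh'
Target: 'h'
Scanning left to right: s[0]='r', s[1]='u', s[2]='u', s[3]='b', s[4]='j', s[5]='s', s[6]='f', s[7]='h'
First match at index: 7


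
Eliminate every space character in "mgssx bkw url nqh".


Input string: 'mgssx bkw url nqh'
Operation: remove all spaces
Words: 'mgssx', 'bkw', 'url', 'nqh'
Join without spaces: mgssxbkwurlnqh


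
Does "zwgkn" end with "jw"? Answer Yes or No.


Input string: 'zwgkn'
Suffix to check: 'jw'
Last 2 characters of input: 'kn'
Match: False
Result: No


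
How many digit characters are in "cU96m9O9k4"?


Input string: 'cU96m9O9k4'
Operation: count digit characters (0-9)
Scan: 'c', 'U', '9'(digit), '6'(digit), 'm', '9'(digit), 'O', '9'(digit), 'k', '4'(digit)
Digits found: 5
Result: 5


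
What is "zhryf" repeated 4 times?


Input string: 'zhryf'
Operation: repeat 4 times
Concatenation: 'zhryf' + 'zhryf' + 'zhryf' + 'zhryf'
Result: zhryfzhryfzhryfzhryf


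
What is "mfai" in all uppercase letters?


Input string: 'mfai'
Operation: convert each letter to uppercase
Mapping: 'm'->'M', 'f'->'F', 'a'->'A', 'i'->'I'
Result: MFAI


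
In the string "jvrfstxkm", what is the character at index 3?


Input string: 'jvrfstxkm'
Operation: get character at index 3
Index mapping: s[0]='j', s[1]='v', s[2]='r', s[3]='f'
Result: 'f'


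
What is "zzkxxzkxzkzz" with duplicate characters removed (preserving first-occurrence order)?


Input: 'zzkxxzkxzkzz'
Operation: keep first occurrence of each character
Scan: s[0]='z' new -> keep; s[1]='z' seen -> skip; s[2]='k' new -> keep; s[3]='x' new -> keep; s[4]='x' seen -> skip; s[5]='z' seen -> skip; s[6]='k' seen -> skip; s[7]='x' seen -> skip; s[8]='z' seen -> skip; s[9]='k' seen -> skip; s[10]='z' seen -> skip; s[11]='z' seen -> skip
Result: zkx


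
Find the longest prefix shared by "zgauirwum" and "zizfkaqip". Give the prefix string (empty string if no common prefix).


String 1: 'zgauirwum'
String 2: 'zizfkaqip'
Compare position by position:
pos 0: 'z' vs 'z' match
pos 1: 'g' vs 'i' differ -> stop
Longest common prefix: "z" (length 1)


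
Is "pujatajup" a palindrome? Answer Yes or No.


Input string: 'pujatajup'
Reversed: 'pujatajup'
Compare pairs: s[0]='p' vs s[8]='p' (match), s[1]='u' vs s[7]='u' (match), s[2]='j' vs s[6]='j' (match), s[3]='a' vs s[5]='a' (match)
Palindrome: Yes


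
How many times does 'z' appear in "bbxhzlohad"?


Input string: 'bbxhzlohad'
Target character: 'z'
Scan each position: s[4]='z'
Matches found at indices: 4
Total: 1


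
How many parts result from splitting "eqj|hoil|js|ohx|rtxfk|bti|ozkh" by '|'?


Input string: 'eqj|hoil|js|ohx|rtxfk|bti|ozkh'
Delimiter: '|'
Split result: 'eqj', 'hoil', 'js', 'ohx', 'rtxfk', 'bti', 'ozkh'
Number of parts: 7


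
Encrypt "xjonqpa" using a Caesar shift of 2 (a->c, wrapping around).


Input: 'xjonqpa', shift = 2
Operation: for each letter, (position + 2) mod 26
Mapping: 'x'(23+2=25)->'z', 'j'(9+2=11)->'l', 'o'(14+2=16)->'q', 'n'(13+2=15)->'p', 'q'(16+2=18)->'s', 'p'(15+2=17)->'r', 'a'(0+2=2)->'c'
Result: zlqpsrc


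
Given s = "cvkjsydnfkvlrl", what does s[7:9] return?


Input string: 'cvkjsydnfkvlrl'
Operation: slice [7:9]
Extract characters: s[7]='n', s[8]='f'
Result: nf


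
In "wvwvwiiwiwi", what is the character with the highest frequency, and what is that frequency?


Input: 'wvwvwiiwiwi'
Operation: tally each character
Counts: 'i':4, 'v':2, 'w':5
Maximum: 'w' appears 5 times


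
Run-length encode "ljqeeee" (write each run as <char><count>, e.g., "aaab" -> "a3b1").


Input: 'ljqeeee'
Operation: identify consecutive runs
Runs: 'l' -> l1, 'j' -> j1, 'q' -> q1, 'eeee' -> e4
Encoded: l1j1q1e4


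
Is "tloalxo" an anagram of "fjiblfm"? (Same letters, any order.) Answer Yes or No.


String 1: 'fjiblfm' -> sorted: 'bffijlm'
String 2: 'tloalxo' -> sorted: 'allootx'
Compare sorted forms: 'bffijlm' != 'allootx'
Anagram: No


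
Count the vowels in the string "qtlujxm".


Input string: 'qtlujxm'
Operation: count vowels (a, e, i, o, u)
Scan: s[0]='q', s[1]='t', s[2]='l', s[3]='u' (vowel), s[4]='j', s[5]='x', s[6]='m'
Vowels found: 1
Result: 1


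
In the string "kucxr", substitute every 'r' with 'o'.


Input string: 'kucxr'
Operation: replace 'r' with 'o'
Positions of 'r': 4
After replacement: kucxo


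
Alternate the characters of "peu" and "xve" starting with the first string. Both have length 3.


String 1: 'peu'
String 2: 'xve'
Operation: alternate characters
Pairs: 'p'+'x', 'e'+'v', 'u'+'e'
Result: pxevue


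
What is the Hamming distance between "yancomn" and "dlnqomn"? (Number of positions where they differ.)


String 1: 'yancomn'
String 2: 'dlnqomn'
Compare each position: pos 0: 'y'!='d', pos 1: 'a'!='l', pos 2: 'n'=='n', pos 3: 'c'!='q', pos 4: 'o'=='o', pos 5: 'm'=='m', pos 6: 'n'=='n'
Differing positions: 3
Hamming distance: 3


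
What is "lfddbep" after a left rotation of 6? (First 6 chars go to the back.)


Input: 'lfddbep', shift = 6
Operation: split at index 6 and swap parts
Front part s[0:6] = 'lfddbe'
Back part s[6:] = 'p'
Rotated = back + front = 'p' + 'lfddbe'
Result: plfddbe


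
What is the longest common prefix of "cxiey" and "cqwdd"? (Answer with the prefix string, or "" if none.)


String 1: 'cxiey'
String 2: 'cqwdd'
Compare position by position:
pos 0: 'c' vs 'c' match
pos 1: 'x' vs 'q' differ -> stop
Longest common prefix: "c" (length 1)


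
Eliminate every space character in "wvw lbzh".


Input string: 'wvw lbzh'
Operation: remove all spaces
Words: 'wvw', 'lbzh'
Join without spaces: wvwlbzh


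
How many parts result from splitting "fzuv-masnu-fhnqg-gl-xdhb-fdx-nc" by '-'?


Input string: 'fzuv-masnu-fhnqg-gl-xdhb-fdx-nc'
Delimiter: '-'
Split result: 'fzuv', 'masnu', 'fhnqg', 'gl', 'xdhb', 'fdx', 'nc'
Number of parts: 7


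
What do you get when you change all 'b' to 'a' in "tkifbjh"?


Input string: 'tkifbjh'
Operation: replace 'b' with 'a'
Positions of 'b': 4
After replacement: tkifajh


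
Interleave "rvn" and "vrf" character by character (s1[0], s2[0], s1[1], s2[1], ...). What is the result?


String 1: 'rvn'
String 2: 'vrf'
Operation: alternate characters
Pairs: 'r'+'v', 'v'+'r', 'n'+'f'
Result: rvvrnf


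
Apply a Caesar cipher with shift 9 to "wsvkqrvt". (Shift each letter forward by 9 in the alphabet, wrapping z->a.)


Input: 'wsvkqrvt', shift = 9
Operation: for each letter, (position + 9) mod 26
Mapping: 'w'(22+9=31, 31 mod 26=5)->'f', 's'(18+9=27, 27 mod 26=1)->'b', 'v'(21+9=30, 30 mod 26=4)->'e', 'k'(10+9=19)->'t', 'q'(16+9=25)->'z', 'r'(17+9=26, 26 mod 26=0)->'a', 'v'(21+9=30, 30 mod 26=4)->'e', 't'(19+9=28, 28 mod 26=2)->'c'
Result: fbetzaec


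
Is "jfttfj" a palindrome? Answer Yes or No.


Input string: 'jfttfj'
Reversed: 'jfttfj'
Compare pairs: s[0]='j' vs s[5]='j' (match), s[1]='f' vs s[4]='f' (match), s[2]='t' vs s[3]='t' (match)
Palindrome: Yes


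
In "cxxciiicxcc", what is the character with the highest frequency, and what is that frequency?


Input: 'cxxciiicxcc'
Operation: tally each character
Counts: 'c':5, 'i':3, 'x':3
Maximum: 'c' appears 5 times


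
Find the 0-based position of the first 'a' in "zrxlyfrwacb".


Input string: 'zrxlyfrwacb'
Target: 'a'
Scanning left to right: s[0]='z', s[1]='r', s[2]='x', s[3]='l', s[4]='y', s[5]='f', s[6]='r', s[7]='w', s[8]='a'
First match at index: 8


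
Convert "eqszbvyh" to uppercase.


Input string: 'eqszbvyh'
Operation: convert each letter to uppercase
Mapping: 'e'->'E', 'q'->'Q', 's'->'S', 'z'->'Z', 'b'->'B', 'v'->'V', 'y'->'Y', 'h'->'H'
Result: EQSZBVYH


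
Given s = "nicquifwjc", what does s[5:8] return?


Input string: 'nicquifwjc'
Operation: slice [5:8]
Extract characters: s[5]='i', s[6]='f', s[7]='w'
Result: ifw


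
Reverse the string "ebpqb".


Input string: 'ebpqb'
Operation: reverse character order
Original order: 'e' -> 'b' -> 'p' -> 'q' -> 'b'
Reversed order: 'b' -> 'q' -> 'p' -> 'b' -> 'e'
Result: bqpbe


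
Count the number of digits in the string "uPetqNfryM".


Input string: 'uPetqNfryM'
Operation: count digit characters (0-9)
Scan: 'u', 'P', 'e', 't', 'q', 'N', 'f', 'r', 'y', 'M'
Digits found: 0
Result: 0


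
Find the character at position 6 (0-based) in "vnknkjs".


Input string: 'vnknkjs'
Operation: get character at index 6
Index mapping: s[0]='v', s[1]='n', s[2]='k', s[3]='n', s[4]='k', s[5]='j', s[6]='s'
Result: 's'


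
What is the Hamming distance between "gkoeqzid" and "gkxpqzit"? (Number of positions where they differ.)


String 1: 'gkoeqzid'
String 2: 'gkxpqzit'
Compare each position: pos 0: 'g'=='g', pos 1: 'k'=='k', pos 2: 'o'!='x', pos 3: 'e'!='p', pos 4: 'q'=='q', pos 5: 'z'=='z', pos 6: 'i'=='i', pos 7: 'd'!='t'
Differing positions: 3
Hamming distance: 3


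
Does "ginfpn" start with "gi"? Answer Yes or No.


Input string: 'ginfpn'
Prefix to check: 'gi'
First 2 characters of input: 'gi'
Match: True
Result: Yes


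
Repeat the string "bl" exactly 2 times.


Input string: 'bl'
Operation: repeat 2 times
Concatenation: 'bl' + 'bl'
Result: blbl


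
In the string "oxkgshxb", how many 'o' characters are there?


Input string: 'oxkgshxb'
Target character: 'o'
Scan each position: s[0]='o'
Matches found at indices: 0
Total: 1


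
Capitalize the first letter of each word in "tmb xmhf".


Input string: 'tmb xmhf'
Operation: capitalize first letter of each word
Word transformations: 'tmb'->'Tmb', 'xmhf'->'Xmhf'
Result: Tmb Xmhf
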